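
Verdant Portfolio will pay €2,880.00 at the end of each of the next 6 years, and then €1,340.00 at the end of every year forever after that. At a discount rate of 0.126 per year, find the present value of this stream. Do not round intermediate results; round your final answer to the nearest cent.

€16860.34

PV of 6-year annuity: €2,880.00 × [1 − (1+0.126)^−6] / 0.126 = 11642.34114
Perpetuity value at year 6: €1,340.00 / 0.126 = 10634.92063
PV of perpetuity: 10634.92063 / (1+0.126)^6 = 5217.99802
Total PV = 11642.34114 + 5217.99802 = 16860.33916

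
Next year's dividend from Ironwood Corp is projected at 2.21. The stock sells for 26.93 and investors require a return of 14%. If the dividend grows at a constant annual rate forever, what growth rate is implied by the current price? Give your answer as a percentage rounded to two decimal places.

P = D₁/(r−g) ⇒ g = r − D₁/P = 0.14 − 2.21/26.93 = 0.057935

5.79%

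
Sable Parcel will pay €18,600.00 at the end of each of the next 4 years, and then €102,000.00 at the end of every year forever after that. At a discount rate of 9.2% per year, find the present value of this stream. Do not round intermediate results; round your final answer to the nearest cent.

€839684.89

PV of 4-year annuity: €18,600.00 × [1 − (1+0.092)^−4] / 0.092 = 59995.20505
Perpetuity value at year 4: €102,000.00 / 0.092 = 1108695.65217
PV of perpetuity: 1108695.65217 / (1+0.092)^4 = 779689.68901
Total PV = 59995.20505 + 779689.68901 = 839684.89406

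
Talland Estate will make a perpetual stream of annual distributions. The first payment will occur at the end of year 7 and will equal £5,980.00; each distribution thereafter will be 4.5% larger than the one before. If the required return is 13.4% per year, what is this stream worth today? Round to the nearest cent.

£31596.05

Value at end of year 6: C₁ / (r − g) = £5,980.00 / (0.134 − 0.045) = £67,191.0112
Discount to today: PV = £67,191.0112 / (1 + 0.134)^6 = £67,191.0112 / 2.126563 = £31,596.05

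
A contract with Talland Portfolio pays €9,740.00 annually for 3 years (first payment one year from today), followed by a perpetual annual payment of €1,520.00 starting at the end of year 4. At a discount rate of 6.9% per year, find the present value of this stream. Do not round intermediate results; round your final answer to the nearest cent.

€43640.34

PV of 3-year annuity: €9,740.00 × [1 − (1+0.069)^−3] / 0.069 = 25607.61086
Perpetuity value at year 3: €1,520.00 / 0.069 = 22028.98551
PV of perpetuity: 22028.98551 / (1+0.069)^3 = 18032.72591
Total PV = 25607.61086 + 18032.72591 = 43640.33676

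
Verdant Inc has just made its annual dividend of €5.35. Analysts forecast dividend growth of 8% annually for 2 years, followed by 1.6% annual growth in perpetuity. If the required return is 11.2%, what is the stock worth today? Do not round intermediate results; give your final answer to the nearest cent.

D_1 = 5.77800
D_2 = 6.24024
Terminal value at year 2: TV = D_2×(1+g_2)/(r−g_2) = 6.34008/0.096 = 66.04254
P_0 = D_1/(1+r)^1 + D_2/(1+r)^2 + TV/(1+r)^2
    = 5.19604 + 5.04652 + 53.40897 = 63.65153

€63.65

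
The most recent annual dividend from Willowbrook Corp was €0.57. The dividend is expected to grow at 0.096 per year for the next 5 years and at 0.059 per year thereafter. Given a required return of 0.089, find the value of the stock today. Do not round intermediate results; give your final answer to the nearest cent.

€23.68

D_1 = 0.62472
D_2 = 0.68469
D_3 = 0.75042
D_4 = 0.82246
D_5 = 0.90142
Terminal value at year 5: TV = D_5×(1+g_2)/(r−g_2) = 0.95460/0.03 = 31.82016
P_0 = D_1/(1+r)^1 + D_2/(1+r)^2 + D_3/(1+r)^3 + D_4/(1+r)^4 + D_5/(1+r)^5 + TV/(1+r)^5
    = 0.57366 + 0.57735 + 0.58106 + 0.58480 + 0.58856 + 20.77605 = 23.68148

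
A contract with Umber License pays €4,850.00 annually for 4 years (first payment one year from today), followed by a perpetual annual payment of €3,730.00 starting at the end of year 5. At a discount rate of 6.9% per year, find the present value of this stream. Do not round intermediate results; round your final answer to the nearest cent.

PV of 4-year annuity: €4,850.00 × [1 − (1+0.069)^−4] / 0.069 = 16465.12915
Perpetuity value at year 4: €3,730.00 / 0.069 = 54057.97101
PV of perpetuity: 54057.97101 / (1+0.069)^4 = 41395.09849
Total PV = 16465.12915 + 41395.09849 = 57860.22764

€57860.23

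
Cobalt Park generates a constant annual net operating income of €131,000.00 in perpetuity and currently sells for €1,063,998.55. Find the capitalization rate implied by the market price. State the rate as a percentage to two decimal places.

P = C/r ⇒ r = C/P = €131,000.00/€1,063,998.55 = 0.123120

12.31%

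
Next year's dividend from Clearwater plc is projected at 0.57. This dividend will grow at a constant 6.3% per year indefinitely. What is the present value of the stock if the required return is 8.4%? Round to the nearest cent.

Growing perpetuity: P = D₁ / (r − g) = 0.5700 / (0.084 − 0.063) = 27.14

27.14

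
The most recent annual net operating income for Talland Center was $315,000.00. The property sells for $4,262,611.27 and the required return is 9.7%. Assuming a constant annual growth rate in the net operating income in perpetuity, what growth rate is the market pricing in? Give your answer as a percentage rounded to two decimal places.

2.15%

P = D₀(1+g)/(r−g) ⇒ P(r−g) = D₀(1+g) ⇒ g(P+D₀) = P·r − D₀
g = (P·r − D₀)/(P + D₀) = ($4,262,611.27×0.097 − $315,000.00) / ($4,262,611.27 + $315,000.00) = 0.021512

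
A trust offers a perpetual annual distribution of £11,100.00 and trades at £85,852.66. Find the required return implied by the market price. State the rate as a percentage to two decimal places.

12.93%

P = C/r ⇒ r = C/P = £11,100.00/£85,852.66 = 0.129291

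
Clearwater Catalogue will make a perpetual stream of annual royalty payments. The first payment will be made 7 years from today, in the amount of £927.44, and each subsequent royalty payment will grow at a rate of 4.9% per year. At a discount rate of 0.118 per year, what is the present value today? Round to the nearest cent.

£6883.13

Value at end of year 6: C₁ / (r − g) = £927.44 / (0.118 − 0.049) = £13,441.1594
Discount to today: PV = £13,441.1594 / (1 + 0.118)^6 = £13,441.1594 / 1.952769 = £6,883.13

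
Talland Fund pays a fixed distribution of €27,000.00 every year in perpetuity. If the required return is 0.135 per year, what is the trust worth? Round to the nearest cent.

Level perpetuity: PV = C / r = €27,000.00 / 0.135 = €200,000.00

€200000.00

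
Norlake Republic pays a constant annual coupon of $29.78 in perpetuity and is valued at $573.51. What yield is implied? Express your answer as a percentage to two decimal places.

P = C/r ⇒ r = C/P = $29.78/$573.51 = 0.051926

5.19%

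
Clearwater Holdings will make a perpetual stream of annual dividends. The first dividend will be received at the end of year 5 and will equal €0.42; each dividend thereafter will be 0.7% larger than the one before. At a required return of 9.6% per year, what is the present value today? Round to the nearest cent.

Value at end of year 4: C₁ / (r − g) = €0.42 / (0.096 − 0.007) = €4.7191
Discount to today: PV = €4.7191 / (1 + 0.096)^4 = €4.7191 / 1.442920 = €3.27

€3.27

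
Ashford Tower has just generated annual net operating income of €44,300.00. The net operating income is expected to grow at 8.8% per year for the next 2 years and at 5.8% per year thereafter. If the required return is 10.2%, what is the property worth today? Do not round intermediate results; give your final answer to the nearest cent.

€1125239.00

D_1 = 48198.40000
D_2 = 52439.85920
Terminal value at year 2: TV = D_2×(1+g_2)/(r−g_2) = 55481.37103/0.044 = 1260940.25076
P_0 = D_1/(1+r)^1 + D_2/(1+r)^2 + TV/(1+r)^2
    = 43737.20508 + 43181.56001 + 1038320.23838 = 1125239.00346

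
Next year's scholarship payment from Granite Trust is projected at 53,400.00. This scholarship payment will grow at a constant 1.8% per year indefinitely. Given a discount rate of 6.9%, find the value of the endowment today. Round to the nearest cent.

1047058.82

Growing perpetuity: P = D₁ / (r − g) = 53,400.0000 / (0.069 − 0.018) = 1,047,058.82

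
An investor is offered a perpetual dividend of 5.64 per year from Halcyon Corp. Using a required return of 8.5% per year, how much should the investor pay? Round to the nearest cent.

66.35

Level perpetuity: PV = C / r = 5.64 / 0.085 = 66.35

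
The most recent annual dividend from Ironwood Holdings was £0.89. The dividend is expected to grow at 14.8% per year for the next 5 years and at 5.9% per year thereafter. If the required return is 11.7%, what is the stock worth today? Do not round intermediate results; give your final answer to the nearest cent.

D_1 = 1.02172
D_2 = 1.17293
D_3 = 1.34653
D_4 = 1.54582
D_5 = 1.77460
Terminal value at year 5: TV = D_5×(1+g_2)/(r−g_2) = 1.87930/0.058 = 32.40167
P_0 = D_1/(1+r)^1 + D_2/(1+r)^2 + D_3/(1+r)^3 + D_4/(1+r)^4 + D_5/(1+r)^5 + TV/(1+r)^5
    = 0.91470 + 0.94009 + 0.96618 + 0.99299 + 1.02055 + 18.63381 = 23.46830

£23.47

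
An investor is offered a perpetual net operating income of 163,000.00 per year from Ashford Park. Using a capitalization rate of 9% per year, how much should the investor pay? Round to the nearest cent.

1811111.11

Level perpetuity: PV = C / r = 163,000.00 / 0.09 = 1,811,111.11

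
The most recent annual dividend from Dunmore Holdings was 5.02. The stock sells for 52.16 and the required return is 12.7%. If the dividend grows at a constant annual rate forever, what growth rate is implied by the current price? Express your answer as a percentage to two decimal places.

2.81%

P = D₀(1+g)/(r−g) ⇒ P(r−g) = D₀(1+g) ⇒ g(P+D₀) = P·r − D₀
g = (P·r − D₀)/(P + D₀) = (52.16×0.127 − 5.02) / (52.16 + 5.02) = 0.028057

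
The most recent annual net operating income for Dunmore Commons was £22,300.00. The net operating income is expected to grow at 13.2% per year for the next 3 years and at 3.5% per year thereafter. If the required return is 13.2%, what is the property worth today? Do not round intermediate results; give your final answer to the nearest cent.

£304843.30

D_1 = 25243.60000
D_2 = 28575.75520
D_3 = 32347.75489
Terminal value at year 3: TV = D_3×(1+g_2)/(r−g_2) = 33479.92631/0.097 = 345153.87946
P_0 = D_1/(1+r)^1 + D_2/(1+r)^2 + D_3/(1+r)^3 + TV/(1+r)^3
    = 22300.00000 + 22300.00000 + 22300.00000 + 237943.29897 = 304843.29897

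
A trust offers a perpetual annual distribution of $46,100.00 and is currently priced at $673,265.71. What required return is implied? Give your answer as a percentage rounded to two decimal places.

P = C/r ⇒ r = C/P = $46,100.00/$673,265.71 = 0.068472

6.85%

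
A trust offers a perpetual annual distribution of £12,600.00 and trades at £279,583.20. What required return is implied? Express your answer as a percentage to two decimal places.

P = C/r ⇒ r = C/P = £12,600.00/£279,583.20 = 0.045067

4.51%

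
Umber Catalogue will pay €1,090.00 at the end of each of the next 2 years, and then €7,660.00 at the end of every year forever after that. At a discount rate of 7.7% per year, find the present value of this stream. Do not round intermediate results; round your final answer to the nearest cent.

PV of 2-year annuity: €1,090.00 × [1 − (1+0.077)^−2] / 0.077 = 1951.78326
Perpetuity value at year 2: €7,660.00 / 0.077 = 99480.51948
PV of perpetuity: 99480.51948 / (1+0.077)^2 = 85764.31789
Total PV = 1951.78326 + 85764.31789 = 87716.10114

€87716.10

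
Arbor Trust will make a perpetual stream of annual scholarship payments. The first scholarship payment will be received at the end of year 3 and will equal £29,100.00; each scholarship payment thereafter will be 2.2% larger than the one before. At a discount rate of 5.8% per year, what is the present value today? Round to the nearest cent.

£722136.26

Value at end of year 2: C₁ / (r − g) = £29,100.00 / (0.058 − 0.022) = £808,333.3333
Discount to today: PV = £808,333.3333 / (1 + 0.058)^2 = £808,333.3333 / 1.119364 = £722,136.26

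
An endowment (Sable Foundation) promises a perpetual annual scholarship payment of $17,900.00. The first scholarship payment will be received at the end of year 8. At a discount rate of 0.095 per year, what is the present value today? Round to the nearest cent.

$99822.99

Value at end of year 7: C / r = $17,900.00 / 0.095 = $188,421.0526
Discount to today: PV = $188,421.0526 / (1 + 0.095)^7 = $188,421.0526 / 1.887552 = $99,822.99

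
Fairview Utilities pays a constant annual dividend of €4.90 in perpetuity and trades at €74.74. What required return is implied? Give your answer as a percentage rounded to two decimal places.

P = C/r ⇒ r = C/P = €4.90/€74.74 = 0.065561

6.56%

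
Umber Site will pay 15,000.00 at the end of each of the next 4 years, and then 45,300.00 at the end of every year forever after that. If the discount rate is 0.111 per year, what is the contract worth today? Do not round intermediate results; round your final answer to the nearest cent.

PV of 4-year annuity: 15,000.00 × [1 − (1+0.111)^−4] / 0.111 = 46437.49924
Perpetuity value at year 4: 45,300.00 / 0.111 = 408108.10811
PV of perpetuity: 408108.10811 / (1+0.111)^4 = 267866.86040
Total PV = 46437.49924 + 267866.86040 = 314304.35964

314304.36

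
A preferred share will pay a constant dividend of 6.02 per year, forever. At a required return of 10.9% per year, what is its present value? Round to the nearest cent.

55.23

Level perpetuity: PV = C / r = 6.02 / 0.109 = 55.23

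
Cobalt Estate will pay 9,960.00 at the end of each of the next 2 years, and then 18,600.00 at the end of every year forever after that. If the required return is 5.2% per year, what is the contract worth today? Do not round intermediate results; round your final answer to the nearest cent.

PV of 2-year annuity: 9,960.00 × [1 − (1+0.052)^−2] / 0.052 = 18467.37700
Perpetuity value at year 2: 18,600.00 / 0.052 = 357692.30769
PV of perpetuity: 357692.30769 / (1+0.052)^2 = 323205.03738
Total PV = 18467.37700 + 323205.03738 = 341672.41439

341672.41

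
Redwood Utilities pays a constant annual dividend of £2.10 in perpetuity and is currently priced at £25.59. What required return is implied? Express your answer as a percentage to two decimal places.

P = C/r ⇒ r = C/P = £2.10/£25.59 = 0.082063

8.21%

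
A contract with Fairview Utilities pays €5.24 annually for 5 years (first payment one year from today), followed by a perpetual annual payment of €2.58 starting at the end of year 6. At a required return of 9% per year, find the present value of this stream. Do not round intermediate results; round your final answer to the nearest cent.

€39.01

PV of 5-year annuity: €5.24 × [1 − (1+0.09)^−5] / 0.09 = 20.38177
Perpetuity value at year 5: €2.58 / 0.09 = 28.66667
PV of perpetuity: 28.66667 / (1+0.09)^5 = 18.63137
Total PV = 20.38177 + 18.63137 = 39.01314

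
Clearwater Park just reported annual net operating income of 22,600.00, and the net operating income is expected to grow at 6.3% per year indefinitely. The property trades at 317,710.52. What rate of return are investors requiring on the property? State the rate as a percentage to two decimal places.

D₁ = 22,600.00 × 1.063 = 24,023.8000
P = D₁/(r − g) ⇒ r = D₁/P + g = 24,023.8000/317,710.52 + 0.063 = 0.075615 + 0.063 = 0.138615

13.86%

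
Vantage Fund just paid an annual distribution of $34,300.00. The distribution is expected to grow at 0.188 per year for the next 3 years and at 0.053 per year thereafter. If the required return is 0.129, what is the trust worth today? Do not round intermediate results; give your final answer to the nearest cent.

$667736.80

D_1 = 40748.40000
D_2 = 48409.09920
D_3 = 57510.00985
Terminal value at year 3: TV = D_3×(1+g_2)/(r−g_2) = 60558.04037/0.076 = 796816.32068
P_0 = D_1/(1+r)^1 + D_2/(1+r)^2 + D_3/(1+r)^3 + TV/(1+r)^3
    = 36092.47121 + 37978.61453 + 39963.32512 + 553702.38618 = 667736.79704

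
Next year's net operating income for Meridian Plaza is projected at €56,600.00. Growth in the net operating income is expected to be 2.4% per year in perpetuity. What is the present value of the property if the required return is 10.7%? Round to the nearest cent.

€681927.71

Growing perpetuity: P = D₁ / (r − g) = €56,600.0000 / (0.107 − 0.024) = €681,927.71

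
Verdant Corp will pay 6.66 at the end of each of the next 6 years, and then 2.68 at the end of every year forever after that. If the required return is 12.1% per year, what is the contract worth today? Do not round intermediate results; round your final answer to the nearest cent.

38.47

PV of 6-year annuity: 6.66 × [1 − (1+0.121)^−6] / 0.121 = 27.30460
Perpetuity value at year 6: 2.68 / 0.121 = 22.14876
PV of perpetuity: 22.14876 / (1+0.121)^6 = 11.16132
Total PV = 27.30460 + 11.16132 = 38.46592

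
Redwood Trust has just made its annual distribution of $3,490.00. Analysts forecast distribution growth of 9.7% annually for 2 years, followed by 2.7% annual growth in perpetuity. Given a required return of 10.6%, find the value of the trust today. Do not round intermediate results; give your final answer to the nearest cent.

$51529.65

D_1 = 3828.53000
D_2 = 4199.89741
Terminal value at year 2: TV = D_2×(1+g_2)/(r−g_2) = 4313.29464/0.079 = 54598.66633
P_0 = D_1/(1+r)^1 + D_2/(1+r)^2 + TV/(1+r)^2
    = 3461.60036 + 3433.43182 + 44634.61370 = 51529.64589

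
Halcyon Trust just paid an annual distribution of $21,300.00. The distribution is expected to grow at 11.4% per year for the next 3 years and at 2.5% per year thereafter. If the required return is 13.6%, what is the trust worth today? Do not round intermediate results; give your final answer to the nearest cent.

D_1 = 23728.20000
D_2 = 26433.21480
D_3 = 29446.60129
Terminal value at year 3: TV = D_3×(1+g_2)/(r−g_2) = 30182.76632/0.111 = 271916.81369
P_0 = D_1/(1+r)^1 + D_2/(1+r)^2 + D_3/(1+r)^3 + TV/(1+r)^3
    = 20887.50000 + 20482.98856 + 20086.31096 + 185481.70032 = 246938.49983

$246938.50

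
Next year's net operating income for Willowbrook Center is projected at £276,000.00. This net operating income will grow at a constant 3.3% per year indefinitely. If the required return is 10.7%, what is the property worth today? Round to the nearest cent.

£3729729.73

Growing perpetuity: P = D₁ / (r − g) = £276,000.0000 / (0.107 − 0.033) = £3,729,729.73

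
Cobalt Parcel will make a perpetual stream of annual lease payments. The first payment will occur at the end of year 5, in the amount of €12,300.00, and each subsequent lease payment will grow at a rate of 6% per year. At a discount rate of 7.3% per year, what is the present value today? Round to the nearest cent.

Value at end of year 4: C₁ / (r − g) = €12,300.00 / (0.073 − 0.06) = €946,153.8462
Discount to today: PV = €946,153.8462 / (1 + 0.073)^4 = €946,153.8462 / 1.325558 = €713,777.53

€713777.53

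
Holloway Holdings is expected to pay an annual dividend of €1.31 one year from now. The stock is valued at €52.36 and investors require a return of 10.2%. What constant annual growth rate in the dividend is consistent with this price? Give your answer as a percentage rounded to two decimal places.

P = D₁/(r−g) ⇒ g = r − D₁/P = 0.102 − €1.31/€52.36 = 0.076981

7.70%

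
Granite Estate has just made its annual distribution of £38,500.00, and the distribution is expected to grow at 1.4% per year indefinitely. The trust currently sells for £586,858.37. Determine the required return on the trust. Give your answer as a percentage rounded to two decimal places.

8.05%

D₁ = £38,500.00 × 1.014 = £39,039.0000
P = D₁/(r − g) ⇒ r = D₁/P + g = £39,039.0000/£586,858.37 + 0.014 = 0.066522 + 0.014 = 0.080522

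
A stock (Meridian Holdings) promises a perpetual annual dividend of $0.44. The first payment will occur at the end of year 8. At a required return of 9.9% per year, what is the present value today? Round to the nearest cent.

$2.30

Value at end of year 7: C / r = $0.44 / 0.099 = $4.4444
Discount to today: PV = $4.4444 / (1 + 0.099)^7 = $4.4444 / 1.936350 = $2.30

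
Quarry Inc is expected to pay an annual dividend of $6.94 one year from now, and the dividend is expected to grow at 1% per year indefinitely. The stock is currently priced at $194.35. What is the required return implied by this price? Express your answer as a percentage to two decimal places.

P = D₁/(r − g) ⇒ r = D₁/P + g = $6.9400/$194.35 + 0.01 = 0.035709 + 0.01 = 0.045709

4.57%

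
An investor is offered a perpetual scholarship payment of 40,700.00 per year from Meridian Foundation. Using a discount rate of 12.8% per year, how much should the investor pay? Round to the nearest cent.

Level perpetuity: PV = C / r = 40,700.00 / 0.128 = 317,968.75

317968.75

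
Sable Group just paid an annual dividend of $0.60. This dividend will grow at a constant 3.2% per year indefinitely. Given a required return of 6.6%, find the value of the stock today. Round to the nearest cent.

$18.21

D₁ = D₀ × (1 + g) = $0.60 × 1.032 = $0.6192
Growing perpetuity: P = D₁ / (r − g) = $0.6192 / (0.066 − 0.032) = $18.21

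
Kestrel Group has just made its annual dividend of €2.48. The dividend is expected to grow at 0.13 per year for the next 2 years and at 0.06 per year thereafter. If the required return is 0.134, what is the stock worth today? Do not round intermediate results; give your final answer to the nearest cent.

€40.21

D_1 = 2.80240
D_2 = 3.16671
Terminal value at year 2: TV = D_2×(1+g_2)/(r−g_2) = 3.35671/0.074 = 45.36101
P_0 = D_1/(1+r)^1 + D_2/(1+r)^2 + TV/(1+r)^2
    = 2.47125 + 2.46254 + 35.27415 = 40.20794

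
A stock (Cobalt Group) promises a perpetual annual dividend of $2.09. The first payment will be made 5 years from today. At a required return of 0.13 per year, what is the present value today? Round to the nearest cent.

Value at end of year 4: C / r = $2.09 / 0.13 = $16.0769
Discount to today: PV = $16.0769 / (1 + 0.13)^4 = $16.0769 / 1.630474 = $9.86

$9.86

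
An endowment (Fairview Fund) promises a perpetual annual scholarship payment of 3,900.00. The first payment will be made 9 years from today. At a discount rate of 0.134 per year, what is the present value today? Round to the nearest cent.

Value at end of year 8: C / r = 3,900.00 / 0.134 = 29,104.4776
Discount to today: PV = 29,104.4776 / (1 + 0.134)^8 = 29,104.4776 / 2.734667 = 10,642.79

10642.79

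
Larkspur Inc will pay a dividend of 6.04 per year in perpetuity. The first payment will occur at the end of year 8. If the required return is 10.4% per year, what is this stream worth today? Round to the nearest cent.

29.05

Value at end of year 7: C / r = 6.04 / 0.104 = 58.0769
Discount to today: PV = 58.0769 / (1 + 0.104)^7 = 58.0769 / 1.998865 = 29.05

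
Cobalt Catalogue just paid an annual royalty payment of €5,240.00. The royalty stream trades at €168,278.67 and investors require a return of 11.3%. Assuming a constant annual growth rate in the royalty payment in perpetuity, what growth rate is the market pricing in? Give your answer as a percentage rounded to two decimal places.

P = D₀(1+g)/(r−g) ⇒ P(r−g) = D₀(1+g) ⇒ g(P+D₀) = P·r − D₀
g = (P·r − D₀)/(P + D₀) = (€168,278.67×0.113 − €5,240.00) / (€168,278.67 + €5,240.00) = 0.079389

7.94%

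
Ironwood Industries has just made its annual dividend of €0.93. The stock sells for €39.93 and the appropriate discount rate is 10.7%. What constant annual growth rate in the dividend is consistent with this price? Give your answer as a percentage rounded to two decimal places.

8.18%

P = D₀(1+g)/(r−g) ⇒ P(r−g) = D₀(1+g) ⇒ g(P+D₀) = P·r − D₀
g = (P·r − D₀)/(P + D₀) = (€39.93×0.107 − €0.93) / (€39.93 + €0.93) = 0.081804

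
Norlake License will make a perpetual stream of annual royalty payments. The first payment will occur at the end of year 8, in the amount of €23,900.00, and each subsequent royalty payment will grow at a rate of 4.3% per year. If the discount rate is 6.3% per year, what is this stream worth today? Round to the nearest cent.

Value at end of year 7: C₁ / (r − g) = €23,900.00 / (0.063 − 0.043) = €1,195,000.0000
Discount to today: PV = €1,195,000.0000 / (1 + 0.063)^7 = €1,195,000.0000 / 1.533673 = €779,175.08

€779175.08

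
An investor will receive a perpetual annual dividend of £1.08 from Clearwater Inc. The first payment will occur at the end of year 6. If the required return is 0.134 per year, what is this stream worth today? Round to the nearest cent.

£4.30

Value at end of year 5: C / r = £1.08 / 0.134 = £8.0597
Discount to today: PV = £8.0597 / (1 + 0.134)^5 = £8.0597 / 1.875276 = £4.30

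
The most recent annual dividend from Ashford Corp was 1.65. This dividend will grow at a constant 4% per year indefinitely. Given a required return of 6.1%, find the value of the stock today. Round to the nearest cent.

81.71

D₁ = D₀ × (1 + g) = 1.65 × 1.04 = 1.7160
Growing perpetuity: P = D₁ / (r − g) = 1.7160 / (0.061 − 0.04) = 81.71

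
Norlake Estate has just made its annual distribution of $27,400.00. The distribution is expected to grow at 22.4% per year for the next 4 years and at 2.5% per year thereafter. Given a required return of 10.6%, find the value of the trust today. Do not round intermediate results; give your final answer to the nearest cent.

D_1 = 33537.60000
D_2 = 41050.02240
D_3 = 50245.22742
D_4 = 61500.15836
Terminal value at year 4: TV = D_4×(1+g_2)/(r−g_2) = 63037.66232/0.081 = 778242.74467
P_0 = D_1/(1+r)^1 + D_2/(1+r)^2 + D_3/(1+r)^3 + D_4/(1+r)^4 + TV/(1+r)^4
    = 30323.32731 + 33558.54667 + 37138.93411 + 41101.31587 + 520109.24407 = 662231.36803

$662231.37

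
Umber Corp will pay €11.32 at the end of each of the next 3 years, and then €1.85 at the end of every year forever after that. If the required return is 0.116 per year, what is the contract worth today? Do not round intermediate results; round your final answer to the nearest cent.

€38.85

PV of 3-year annuity: €11.32 × [1 − (1+0.116)^−3] / 0.116 = 27.37671
Perpetuity value at year 3: €1.85 / 0.116 = 15.94828
PV of perpetuity: 15.94828 / (1+0.116)^3 = 11.47417
Total PV = 27.37671 + 11.47417 = 38.85088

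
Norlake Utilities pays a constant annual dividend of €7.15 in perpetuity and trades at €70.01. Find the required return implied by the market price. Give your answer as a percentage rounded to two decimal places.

10.21%

P = C/r ⇒ r = C/P = €7.15/€70.01 = 0.102128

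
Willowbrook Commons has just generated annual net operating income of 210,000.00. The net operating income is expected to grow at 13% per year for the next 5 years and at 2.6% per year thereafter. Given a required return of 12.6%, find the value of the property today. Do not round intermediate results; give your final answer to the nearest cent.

3254386.05

D_1 = 237300.00000
D_2 = 268149.00000
D_3 = 303008.37000
D_4 = 342399.45810
D_5 = 386911.38765
Terminal value at year 5: TV = D_5×(1+g_2)/(r−g_2) = 396971.08373/0.1 = 3969710.83732
P_0 = D_1/(1+r)^1 + D_2/(1+r)^2 + D_3/(1+r)^3 + D_4/(1+r)^4 + D_5/(1+r)^5 + TV/(1+r)^5
    = 210746.00355 + 211494.65721 + 212245.97038 + 212999.95251 + 213756.61309 + 2193142.85026 = 3254386.04699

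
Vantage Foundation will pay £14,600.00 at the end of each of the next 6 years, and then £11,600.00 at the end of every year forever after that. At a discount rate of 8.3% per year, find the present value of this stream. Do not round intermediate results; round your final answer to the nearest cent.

PV of 6-year annuity: £14,600.00 × [1 − (1+0.083)^−6] / 0.083 = 66884.15518
Perpetuity value at year 6: £11,600.00 / 0.083 = 139759.03614
PV of perpetuity: 139759.03614 / (1+0.083)^6 = 86618.20052
Total PV = 66884.15518 + 86618.20052 = 153502.35570

£153502.36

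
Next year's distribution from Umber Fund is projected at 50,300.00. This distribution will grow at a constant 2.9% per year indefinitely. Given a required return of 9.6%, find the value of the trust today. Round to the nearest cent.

750746.27

Growing perpetuity: P = D₁ / (r − g) = 50,300.0000 / (0.096 − 0.029) = 750,746.27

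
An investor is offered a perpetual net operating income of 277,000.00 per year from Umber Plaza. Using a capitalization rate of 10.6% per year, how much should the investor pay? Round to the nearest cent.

2613207.55

Level perpetuity: PV = C / r = 277,000.00 / 0.106 = 2,613,207.55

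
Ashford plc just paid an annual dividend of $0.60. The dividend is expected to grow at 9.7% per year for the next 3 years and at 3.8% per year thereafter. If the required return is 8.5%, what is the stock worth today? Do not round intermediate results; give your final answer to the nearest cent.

$15.54

D_1 = 0.65820
D_2 = 0.72205
D_3 = 0.79208
Terminal value at year 3: TV = D_3×(1+g_2)/(r−g_2) = 0.82218/0.047 = 17.49326
P_0 = D_1/(1+r)^1 + D_2/(1+r)^2 + D_3/(1+r)^3 + TV/(1+r)^3
    = 0.60664 + 0.61335 + 0.62013 + 13.69561 = 15.53572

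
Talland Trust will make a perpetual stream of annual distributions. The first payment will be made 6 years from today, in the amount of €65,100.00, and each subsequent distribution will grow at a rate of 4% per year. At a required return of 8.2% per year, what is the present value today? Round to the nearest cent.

€1045190.36

Value at end of year 5: C₁ / (r − g) = €65,100.00 / (0.082 − 0.04) = €1,550,000.0000
Discount to today: PV = €1,550,000.0000 / (1 + 0.082)^5 = €1,550,000.0000 / 1.482983 = €1,045,190.36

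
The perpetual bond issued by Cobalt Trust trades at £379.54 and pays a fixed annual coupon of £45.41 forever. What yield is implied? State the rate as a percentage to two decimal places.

11.96%

P = C/r ⇒ r = C/P = £45.41/£379.54 = 0.119645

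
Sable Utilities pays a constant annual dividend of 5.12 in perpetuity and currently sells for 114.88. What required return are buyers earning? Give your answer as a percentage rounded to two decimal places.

P = C/r ⇒ r = C/P = 5.12/114.88 = 0.044568

4.46%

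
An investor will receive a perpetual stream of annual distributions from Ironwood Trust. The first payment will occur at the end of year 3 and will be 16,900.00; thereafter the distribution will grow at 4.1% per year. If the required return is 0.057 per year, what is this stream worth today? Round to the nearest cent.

Value at end of year 2: C₁ / (r − g) = 16,900.00 / (0.057 − 0.041) = 1,056,250.0000
Discount to today: PV = 1,056,250.0000 / (1 + 0.057)^2 = 1,056,250.0000 / 1.117249 = 945,402.50

945402.50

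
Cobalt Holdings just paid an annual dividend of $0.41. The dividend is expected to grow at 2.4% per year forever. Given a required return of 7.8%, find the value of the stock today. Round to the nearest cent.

D₁ = D₀ × (1 + g) = $0.41 × 1.024 = $0.4198
Growing perpetuity: P = D₁ / (r − g) = $0.4198 / (0.078 − 0.024) = $7.77

$7.77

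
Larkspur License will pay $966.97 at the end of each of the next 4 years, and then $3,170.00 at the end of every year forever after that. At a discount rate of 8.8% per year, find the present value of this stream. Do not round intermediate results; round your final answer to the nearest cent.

$28854.08

PV of 4-year annuity: $966.97 × [1 − (1+0.088)^−4] / 0.088 = 3146.51378
Perpetuity value at year 4: $3,170.00 / 0.088 = 36022.72727
PV of perpetuity: 36022.72727 / (1+0.088)^4 = 25707.56891
Total PV = 3146.51378 + 25707.56891 = 28854.08269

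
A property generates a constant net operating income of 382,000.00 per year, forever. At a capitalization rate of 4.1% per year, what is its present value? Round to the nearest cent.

9317073.17

Level perpetuity: PV = C / r = 382,000.00 / 0.041 = 9,317,073.17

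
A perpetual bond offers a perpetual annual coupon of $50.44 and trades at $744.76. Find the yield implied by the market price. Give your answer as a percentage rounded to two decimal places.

6.77%

P = C/r ⇒ r = C/P = $50.44/$744.76 = 0.067727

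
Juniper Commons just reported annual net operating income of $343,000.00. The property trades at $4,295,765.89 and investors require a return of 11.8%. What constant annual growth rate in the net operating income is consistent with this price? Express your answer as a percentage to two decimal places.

3.53%

P = D₀(1+g)/(r−g) ⇒ P(r−g) = D₀(1+g) ⇒ g(P+D₀) = P·r − D₀
g = (P·r − D₀)/(P + D₀) = ($4,295,765.89×0.118 − $343,000.00) / ($4,295,765.89 + $343,000.00) = 0.035333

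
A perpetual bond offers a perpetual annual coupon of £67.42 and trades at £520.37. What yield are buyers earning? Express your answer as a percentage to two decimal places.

P = C/r ⇒ r = C/P = £67.42/£520.37 = 0.129562

12.96%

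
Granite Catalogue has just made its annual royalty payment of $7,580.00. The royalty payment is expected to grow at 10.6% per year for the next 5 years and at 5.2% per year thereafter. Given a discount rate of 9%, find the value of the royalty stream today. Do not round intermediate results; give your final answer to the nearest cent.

$265308.74

D_1 = 8383.48000
D_2 = 9272.12888
D_3 = 10254.97454
D_4 = 11342.00184
D_5 = 12544.25404
Terminal value at year 5: TV = D_5×(1+g_2)/(r−g_2) = 13196.55525/0.038 = 347277.76968
P_0 = D_1/(1+r)^1 + D_2/(1+r)^2 + D_3/(1+r)^3 + D_4/(1+r)^4 + D_5/(1+r)^5 + TV/(1+r)^5
    = 7691.26606 + 7804.16537 + 7918.72193 + 8034.96005 + 8152.90442 + 225706.72228 = 265308.74010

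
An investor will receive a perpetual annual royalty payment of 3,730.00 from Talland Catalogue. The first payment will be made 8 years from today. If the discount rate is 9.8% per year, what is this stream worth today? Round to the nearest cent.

19781.83

Value at end of year 7: C / r = 3,730.00 / 0.098 = 38,061.2245
Discount to today: PV = 38,061.2245 / (1 + 0.098)^7 = 38,061.2245 / 1.924050 = 19,781.83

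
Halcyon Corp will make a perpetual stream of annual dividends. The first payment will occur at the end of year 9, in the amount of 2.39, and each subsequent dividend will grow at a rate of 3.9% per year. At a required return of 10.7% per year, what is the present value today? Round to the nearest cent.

15.59

Value at end of year 8: C₁ / (r − g) = 2.39 / (0.107 − 0.039) = 35.1471
Discount to today: PV = 35.1471 / (1 + 0.107)^8 = 35.1471 / 2.255179 = 15.59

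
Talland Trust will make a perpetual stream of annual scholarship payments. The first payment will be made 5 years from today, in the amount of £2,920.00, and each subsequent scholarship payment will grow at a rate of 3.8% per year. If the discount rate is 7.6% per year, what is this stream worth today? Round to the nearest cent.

Value at end of year 4: C₁ / (r − g) = £2,920.00 / (0.076 − 0.038) = £76,842.1053
Discount to today: PV = £76,842.1053 / (1 + 0.076)^4 = £76,842.1053 / 1.340445 = £57,325.81

£57325.81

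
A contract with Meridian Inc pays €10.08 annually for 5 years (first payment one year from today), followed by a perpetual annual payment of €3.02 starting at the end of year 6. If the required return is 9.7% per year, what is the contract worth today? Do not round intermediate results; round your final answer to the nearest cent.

€58.10

PV of 5-year annuity: €10.08 × [1 − (1+0.097)^−5] / 0.097 = 38.50579
Perpetuity value at year 5: €3.02 / 0.097 = 31.13402
PV of perpetuity: 31.13402 / (1+0.097)^5 = 19.59756
Total PV = 38.50579 + 19.59756 = 58.10336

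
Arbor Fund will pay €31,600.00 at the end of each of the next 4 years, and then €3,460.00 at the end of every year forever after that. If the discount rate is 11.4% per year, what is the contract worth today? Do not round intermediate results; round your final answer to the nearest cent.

€116913.30

PV of 4-year annuity: €31,600.00 × [1 − (1+0.114)^−4] / 0.114 = 97205.84583
Perpetuity value at year 4: €3,460.00 / 0.114 = 30350.87719
PV of perpetuity: 30350.87719 / (1+0.114)^4 = 19707.45230
Total PV = 97205.84583 + 19707.45230 = 116913.29813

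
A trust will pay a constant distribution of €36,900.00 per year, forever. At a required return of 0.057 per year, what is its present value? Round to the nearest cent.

€647368.42

Level perpetuity: PV = C / r = €36,900.00 / 0.057 = €647,368.42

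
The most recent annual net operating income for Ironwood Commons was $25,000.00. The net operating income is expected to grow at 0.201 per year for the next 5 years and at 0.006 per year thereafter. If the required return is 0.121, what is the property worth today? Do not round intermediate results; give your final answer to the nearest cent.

$463141.77

D_1 = 30025.00000
D_2 = 36060.02500
D_3 = 43308.09002
D_4 = 52013.01612
D_5 = 62467.63236
Terminal value at year 5: TV = D_5×(1+g_2)/(r−g_2) = 62842.43815/0.115 = 546455.98395
P_0 = D_1/(1+r)^1 + D_2/(1+r)^2 + D_3/(1+r)^3 + D_4/(1+r)^4 + D_5/(1+r)^5 + TV/(1+r)^5
    = 26784.12132 + 28695.56620 + 30743.42105 + 32937.42077 + 35287.99496 + 308693.24285 = 463141.76715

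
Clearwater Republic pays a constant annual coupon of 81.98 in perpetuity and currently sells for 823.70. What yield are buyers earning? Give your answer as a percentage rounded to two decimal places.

9.95%

P = C/r ⇒ r = C/P = 81.98/823.70 = 0.099527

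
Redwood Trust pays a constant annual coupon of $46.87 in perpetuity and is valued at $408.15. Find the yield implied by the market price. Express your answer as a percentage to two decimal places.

P = C/r ⇒ r = C/P = $46.87/$408.15 = 0.114835

11.48%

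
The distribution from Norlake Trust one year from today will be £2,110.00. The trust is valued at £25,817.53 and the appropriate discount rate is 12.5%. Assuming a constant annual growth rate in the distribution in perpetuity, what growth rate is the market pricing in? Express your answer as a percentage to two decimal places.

4.33%

P = D₁/(r−g) ⇒ g = r − D₁/P = 0.125 − £2,110.00/£25,817.53 = 0.043273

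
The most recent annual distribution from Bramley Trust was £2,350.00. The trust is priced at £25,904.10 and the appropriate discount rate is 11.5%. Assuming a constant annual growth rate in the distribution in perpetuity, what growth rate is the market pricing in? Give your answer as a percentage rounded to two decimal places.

P = D₀(1+g)/(r−g) ⇒ P(r−g) = D₀(1+g) ⇒ g(P+D₀) = P·r − D₀
g = (P·r − D₀)/(P + D₀) = (£25,904.10×0.115 − £2,350.00) / (£25,904.10 + £2,350.00) = 0.022261

2.23%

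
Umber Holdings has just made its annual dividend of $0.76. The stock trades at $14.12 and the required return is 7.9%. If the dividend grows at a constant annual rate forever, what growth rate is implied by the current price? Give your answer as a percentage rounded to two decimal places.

2.39%

P = D₀(1+g)/(r−g) ⇒ P(r−g) = D₀(1+g) ⇒ g(P+D₀) = P·r − D₀
g = (P·r − D₀)/(P + D₀) = ($14.12×0.079 − $0.76) / ($14.12 + $0.76) = 0.023890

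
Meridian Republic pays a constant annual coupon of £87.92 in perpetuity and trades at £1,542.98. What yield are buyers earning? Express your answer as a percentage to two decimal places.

5.70%

P = C/r ⇒ r = C/P = £87.92/£1,542.98 = 0.056981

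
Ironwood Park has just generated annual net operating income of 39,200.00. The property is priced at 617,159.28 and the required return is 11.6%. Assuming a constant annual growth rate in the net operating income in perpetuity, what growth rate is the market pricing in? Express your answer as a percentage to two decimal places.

P = D₀(1+g)/(r−g) ⇒ P(r−g) = D₀(1+g) ⇒ g(P+D₀) = P·r − D₀
g = (P·r − D₀)/(P + D₀) = (617,159.28×0.116 − 39,200.00) / (617,159.28 + 39,200.00) = 0.049349

4.93%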